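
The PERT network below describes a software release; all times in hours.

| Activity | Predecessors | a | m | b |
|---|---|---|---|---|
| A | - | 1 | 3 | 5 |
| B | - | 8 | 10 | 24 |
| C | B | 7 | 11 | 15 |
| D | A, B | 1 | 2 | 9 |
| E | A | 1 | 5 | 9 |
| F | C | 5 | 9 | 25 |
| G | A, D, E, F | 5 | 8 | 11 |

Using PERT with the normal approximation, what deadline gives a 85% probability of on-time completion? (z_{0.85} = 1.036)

46.7 hours

te_A = (1 + 4·3 + 5)/6 = 18/6 = 3; σ²_A = ((5−1)/6)² = 0.444
te_B = (8 + 4·10 + 24)/6 = 72/6 = 12; σ²_B = ((24−8)/6)² = 7.111
te_C = (7 + 4·11 + 15)/6 = 66/6 = 11; σ²_C = ((15−7)/6)² = 1.778
te_D = (1 + 4·2 + 9)/6 = 18/6 = 3; σ²_D = ((9−1)/6)² = 1.778
te_E = (1 + 4·5 + 9)/6 = 30/6 = 5; σ²_E = ((9−1)/6)² = 1.778
te_F = (5 + 4·9 + 25)/6 = 66/6 = 11; σ²_F = ((25−5)/6)² = 11.111
te_G = (5 + 4·8 + 11)/6 = 48/6 = 8; σ²_G = ((11−5)/6)² = 1.000

Forward pass:
ES_A = 0; EF_A = 3
ES_B = 0; EF_B = 12
ES_C = 12; EF_C = 12+11 = 23
ES_D = max(EF_A=3, EF_B=12) = 12; EF_D = 12+3 = 15
ES_E = 3; EF_E = 3+5 = 8
ES_F = 23; EF_F = 23+11 = 34
ES_G = max(EF_A=3, EF_D=15, EF_E=8, EF_F=34) = 34; EF_G = 34+8 = 42
Expected project duration μ = 42 hours. Critical path: B → C → F → G.

Variance along critical path = 7.111 + 1.778 + 11.111 + 1.000 = 21.000; σ = 4.583 hours.
D = μ + z·σ = 42 + 1.036·4.583 = 46.7 hours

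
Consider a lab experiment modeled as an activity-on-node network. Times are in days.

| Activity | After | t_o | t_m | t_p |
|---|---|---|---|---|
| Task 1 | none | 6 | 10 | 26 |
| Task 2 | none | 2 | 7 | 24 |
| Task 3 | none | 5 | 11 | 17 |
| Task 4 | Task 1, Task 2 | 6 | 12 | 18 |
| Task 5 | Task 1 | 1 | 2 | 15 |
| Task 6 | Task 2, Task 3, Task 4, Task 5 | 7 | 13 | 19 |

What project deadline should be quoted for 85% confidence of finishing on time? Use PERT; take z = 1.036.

te_Task 1 = (6 + 4·10 + 26)/6 = 72/6 = 12; σ²_Task 1 = ((26−6)/6)² = 11.111
te_Task 2 = (2 + 4·7 + 24)/6 = 54/6 = 9; σ²_Task 2 = ((24−2)/6)² = 13.444
te_Task 3 = (5 + 4·11 + 17)/6 = 66/6 = 11; σ²_Task 3 = ((17−5)/6)² = 4.000
te_Task 4 = (6 + 4·12 + 18)/6 = 72/6 = 12; σ²_Task 4 = ((18−6)/6)² = 4.000
te_Task 5 = (1 + 4·2 + 15)/6 = 24/6 = 4; σ²_Task 5 = ((15−1)/6)² = 5.444
te_Task 6 = (7 + 4·13 + 19)/6 = 78/6 = 13; σ²_Task 6 = ((19−7)/6)² = 4.000

Forward pass:
ES_Task 1 = 0; EF_Task 1 = 12
ES_Task 2 = 0; EF_Task 2 = 9
ES_Task 3 = 0; EF_Task 3 = 11
ES_Task 4 = max(EF_Task 1=12, EF_Task 2=9) = 12; EF_Task 4 = 12+12 = 24
ES_Task 5 = 12; EF_Task 5 = 12+4 = 16
ES_Task 6 = max(EF_Task 2=9, EF_Task 3=11, EF_Task 4=24, EF_Task 5=16) = 24; EF_Task 6 = 24+13 = 37
Expected project duration μ = 37 days. Critical path: Task 1 → Task 4 → Task 6.

Variance along critical path = 11.111 + 4.000 + 4.000 = 19.111; σ = 4.372 days.
D = μ + z·σ = 37 + 1.036·4.372 = 41.5 days

41.5 days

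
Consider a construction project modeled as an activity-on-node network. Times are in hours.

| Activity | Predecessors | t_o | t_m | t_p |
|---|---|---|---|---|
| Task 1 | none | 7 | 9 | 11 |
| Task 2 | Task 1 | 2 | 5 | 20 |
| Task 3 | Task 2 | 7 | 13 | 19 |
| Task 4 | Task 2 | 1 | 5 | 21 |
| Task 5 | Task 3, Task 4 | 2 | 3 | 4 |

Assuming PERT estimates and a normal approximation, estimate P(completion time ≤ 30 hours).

te_Task 1 = (7 + 4·9 + 11)/6 = 54/6 = 9; σ²_Task 1 = ((11−7)/6)² = 0.444
te_Task 2 = (2 + 4·5 + 20)/6 = 42/6 = 7; σ²_Task 2 = ((20−2)/6)² = 9.000
te_Task 3 = (7 + 4·13 + 19)/6 = 78/6 = 13; σ²_Task 3 = ((19−7)/6)² = 4.000
te_Task 4 = (1 + 4·5 + 21)/6 = 42/6 = 7; σ²_Task 4 = ((21−1)/6)² = 11.111
te_Task 5 = (2 + 4·3 + 4)/6 = 18/6 = 3; σ²_Task 5 = ((4−2)/6)² = 0.111

Forward pass:
ES_Task 1 = 0; EF_Task 1 = 9
ES_Task 2 = 9; EF_Task 2 = 9+7 = 16
ES_Task 3 = 16; EF_Task 3 = 16+13 = 29
ES_Task 4 = 16; EF_Task 4 = 16+7 = 23
ES_Task 5 = max(EF_Task 3=29, EF_Task 4=23) = 29; EF_Task 5 = 29+3 = 32
Expected project duration μ = 32 hours. Critical path: Task 1 → Task 2 → Task 3 → Task 5.

Variance along critical path = 0.444 + 9.000 + 4.000 + 0.111 = 13.556; σ = √13.556 = 3.682 hours.
Z = (30 − 32) / 3.682 = -0.543
P(T ≤ 30) = Φ(-0.543) ≈ 0.293

0.293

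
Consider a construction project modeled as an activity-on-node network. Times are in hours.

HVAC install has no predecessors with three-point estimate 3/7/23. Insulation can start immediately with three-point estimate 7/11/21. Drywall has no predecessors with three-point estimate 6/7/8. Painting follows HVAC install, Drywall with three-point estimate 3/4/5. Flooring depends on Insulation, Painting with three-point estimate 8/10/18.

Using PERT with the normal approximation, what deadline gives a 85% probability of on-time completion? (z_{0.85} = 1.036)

27.9 hours

te_HVAC install = (3 + 4·7 + 23)/6 = 54/6 = 9; σ²_HVAC install = ((23−3)/6)² = 11.111
te_Insulation = (7 + 4·11 + 21)/6 = 72/6 = 12; σ²_Insulation = ((21−7)/6)² = 5.444
te_Drywall = (6 + 4·7 + 8)/6 = 42/6 = 7; σ²_Drywall = ((8−6)/6)² = 0.111
te_Painting = (3 + 4·4 + 5)/6 = 24/6 = 4; σ²_Painting = ((5−3)/6)² = 0.111
te_Flooring = (8 + 4·10 + 18)/6 = 66/6 = 11; σ²_Flooring = ((18−8)/6)² = 2.778

Forward pass:
ES_HVAC install = 0; EF_HVAC install = 9
ES_Insulation = 0; EF_Insulation = 12
ES_Drywall = 0; EF_Drywall = 7
ES_Painting = max(EF_HVAC install=9, EF_Drywall=7) = 9; EF_Painting = 9+4 = 13
ES_Flooring = max(EF_Insulation=12, EF_Painting=13) = 13; EF_Flooring = 13+11 = 24
Expected project duration μ = 24 hours. Critical path: HVAC install → Painting → Flooring.

Variance along critical path = 11.111 + 0.111 + 2.778 = 14.000; σ = 3.742 hours.
D = μ + z·σ = 24 + 1.036·3.742 = 27.9 hours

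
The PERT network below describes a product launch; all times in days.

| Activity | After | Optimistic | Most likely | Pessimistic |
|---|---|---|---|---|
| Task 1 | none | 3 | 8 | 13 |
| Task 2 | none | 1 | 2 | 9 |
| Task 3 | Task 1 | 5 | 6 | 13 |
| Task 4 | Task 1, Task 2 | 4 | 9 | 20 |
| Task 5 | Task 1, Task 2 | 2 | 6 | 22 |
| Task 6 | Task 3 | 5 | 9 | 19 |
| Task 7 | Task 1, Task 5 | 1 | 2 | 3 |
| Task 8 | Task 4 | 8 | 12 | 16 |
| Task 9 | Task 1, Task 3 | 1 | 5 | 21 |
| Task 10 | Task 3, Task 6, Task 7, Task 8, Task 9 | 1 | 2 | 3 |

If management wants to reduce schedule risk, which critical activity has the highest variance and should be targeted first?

te_Task 1 = (3 + 4·8 + 13)/6 = 48/6 = 8; σ²_Task 1 = ((13−3)/6)² = 2.778
te_Task 2 = (1 + 4·2 + 9)/6 = 18/6 = 3; σ²_Task 2 = ((9−1)/6)² = 1.778
te_Task 3 = (5 + 4·6 + 13)/6 = 42/6 = 7; σ²_Task 3 = ((13−5)/6)² = 1.778
te_Task 4 = (4 + 4·9 + 20)/6 = 60/6 = 10; σ²_Task 4 = ((20−4)/6)² = 7.111
te_Task 5 = (2 + 4·6 + 22)/6 = 48/6 = 8; σ²_Task 5 = ((22−2)/6)² = 11.111
te_Task 6 = (5 + 4·9 + 19)/6 = 60/6 = 10; σ²_Task 6 = ((19−5)/6)² = 5.444
te_Task 7 = (1 + 4·2 + 3)/6 = 12/6 = 2; σ²_Task 7 = ((3−1)/6)² = 0.111
te_Task 8 = (8 + 4·12 + 16)/6 = 72/6 = 12; σ²_Task 8 = ((16−8)/6)² = 1.778
te_Task 9 = (1 + 4·5 + 21)/6 = 42/6 = 7; σ²_Task 9 = ((21−1)/6)² = 11.111
te_Task 10 = (1 + 4·2 + 3)/6 = 12/6 = 2; σ²_Task 10 = ((3−1)/6)² = 0.111

Forward pass:
ES_Task 1 = 0; EF_Task 1 = 8
ES_Task 2 = 0; EF_Task 2 = 3
ES_Task 3 = 8; EF_Task 3 = 8+7 = 15
ES_Task 4 = max(EF_Task 1=8, EF_Task 2=3) = 8; EF_Task 4 = 8+10 = 18
ES_Task 5 = max(EF_Task 1=8, EF_Task 2=3) = 8; EF_Task 5 = 8+8 = 16
ES_Task 6 = 15; EF_Task 6 = 15+10 = 25
ES_Task 7 = max(EF_Task 1=8, EF_Task 5=16) = 16; EF_Task 7 = 16+2 = 18
ES_Task 8 = 18; EF_Task 8 = 18+12 = 30
ES_Task 9 = max(EF_Task 1=8, EF_Task 3=15) = 15; EF_Task 9 = 15+7 = 22
ES_Task 10 = max(EF_Task 3=15, EF_Task 6=25, EF_Task 7=18, EF_Task 8=30, EF_Task 9=22) = 30; EF_Task 10 = 30+2 = 32
Expected project duration μ = 32 days. Critical path: Task 1 → Task 4 → Task 8 → Task 10.

Variances on critical path: σ²_Task 1=2.778, σ²_Task 4=7.111, σ²_Task 8=1.778, σ²_Task 10=0.111.
Largest is σ²_Task 4 = 7.111.

Task 4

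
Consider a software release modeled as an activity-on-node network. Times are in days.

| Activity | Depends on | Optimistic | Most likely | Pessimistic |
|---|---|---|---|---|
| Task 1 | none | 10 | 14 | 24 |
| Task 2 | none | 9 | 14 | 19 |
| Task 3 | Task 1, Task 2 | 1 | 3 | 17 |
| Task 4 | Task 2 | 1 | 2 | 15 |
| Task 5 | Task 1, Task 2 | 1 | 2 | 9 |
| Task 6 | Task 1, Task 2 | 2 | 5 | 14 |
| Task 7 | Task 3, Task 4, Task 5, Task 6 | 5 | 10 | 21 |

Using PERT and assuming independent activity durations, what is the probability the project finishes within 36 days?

0.837

te_Task 1 = (10 + 4·14 + 24)/6 = 90/6 = 15; σ²_Task 1 = ((24−10)/6)² = 5.444
te_Task 2 = (9 + 4·14 + 19)/6 = 84/6 = 14; σ²_Task 2 = ((19−9)/6)² = 2.778
te_Task 3 = (1 + 4·3 + 17)/6 = 30/6 = 5; σ²_Task 3 = ((17−1)/6)² = 7.111
te_Task 4 = (1 + 4·2 + 15)/6 = 24/6 = 4; σ²_Task 4 = ((15−1)/6)² = 5.444
te_Task 5 = (1 + 4·2 + 9)/6 = 18/6 = 3; σ²_Task 5 = ((9−1)/6)² = 1.778
te_Task 6 = (2 + 4·5 + 14)/6 = 36/6 = 6; σ²_Task 6 = ((14−2)/6)² = 4.000
te_Task 7 = (5 + 4·10 + 21)/6 = 66/6 = 11; σ²_Task 7 = ((21−5)/6)² = 7.111

Forward pass:
ES_Task 1 = 0; EF_Task 1 = 15
ES_Task 2 = 0; EF_Task 2 = 14
ES_Task 3 = max(EF_Task 1=15, EF_Task 2=14) = 15; EF_Task 3 = 15+5 = 20
ES_Task 4 = 14; EF_Task 4 = 14+4 = 18
ES_Task 5 = max(EF_Task 1=15, EF_Task 2=14) = 15; EF_Task 5 = 15+3 = 18
ES_Task 6 = max(EF_Task 1=15, EF_Task 2=14) = 15; EF_Task 6 = 15+6 = 21
ES_Task 7 = max(EF_Task 3=20, EF_Task 4=18, EF_Task 5=18, EF_Task 6=21) = 21; EF_Task 7 = 21+11 = 32
Expected project duration μ = 32 days. Critical path: Task 1 → Task 6 → Task 7.

Variance along critical path = 5.444 + 4.000 + 7.111 = 16.556; σ = √16.556 = 4.069 days.
Z = (36 − 32) / 4.069 = 0.983
P(T ≤ 36) = Φ(0.983) ≈ 0.837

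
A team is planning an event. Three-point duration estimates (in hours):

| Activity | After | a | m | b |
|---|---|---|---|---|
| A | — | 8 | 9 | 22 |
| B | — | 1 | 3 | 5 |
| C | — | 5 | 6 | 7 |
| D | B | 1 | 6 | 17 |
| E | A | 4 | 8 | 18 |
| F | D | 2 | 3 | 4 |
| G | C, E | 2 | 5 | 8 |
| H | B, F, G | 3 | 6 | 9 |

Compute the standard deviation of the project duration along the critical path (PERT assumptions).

te_A = (8 + 4·9 + 22)/6 = 66/6 = 11; σ²_A = ((22−8)/6)² = 5.444
te_B = (1 + 4·3 + 5)/6 = 18/6 = 3; σ²_B = ((5−1)/6)² = 0.444
te_C = (5 + 4·6 + 7)/6 = 36/6 = 6; σ²_C = ((7−5)/6)² = 0.111
te_D = (1 + 4·6 + 17)/6 = 42/6 = 7; σ²_D = ((17−1)/6)² = 7.111
te_E = (4 + 4·8 + 18)/6 = 54/6 = 9; σ²_E = ((18−4)/6)² = 5.444
te_F = (2 + 4·3 + 4)/6 = 18/6 = 3; σ²_F = ((4−2)/6)² = 0.111
te_G = (2 + 4·5 + 8)/6 = 30/6 = 5; σ²_G = ((8−2)/6)² = 1.000
te_H = (3 + 4·6 + 9)/6 = 36/6 = 6; σ²_H = ((9−3)/6)² = 1.000

Forward pass:
ES_A = 0; EF_A = 11
ES_B = 0; EF_B = 3
ES_C = 0; EF_C = 6
ES_D = 3; EF_D = 3+7 = 10
ES_E = 11; EF_E = 11+9 = 20
ES_F = 10; EF_F = 10+3 = 13
ES_G = max(EF_C=6, EF_E=20) = 20; EF_G = 20+5 = 25
ES_H = max(EF_B=3, EF_F=13, EF_G=25) = 25; EF_H = 25+6 = 31
Expected project duration μ = 31 hours. Critical path: A → E → G → H.

Variance along critical path = 5.444 + 5.444 + 1.000 + 1.000 = 12.889
σ = √12.889 = 3.590 hours

3.59 hours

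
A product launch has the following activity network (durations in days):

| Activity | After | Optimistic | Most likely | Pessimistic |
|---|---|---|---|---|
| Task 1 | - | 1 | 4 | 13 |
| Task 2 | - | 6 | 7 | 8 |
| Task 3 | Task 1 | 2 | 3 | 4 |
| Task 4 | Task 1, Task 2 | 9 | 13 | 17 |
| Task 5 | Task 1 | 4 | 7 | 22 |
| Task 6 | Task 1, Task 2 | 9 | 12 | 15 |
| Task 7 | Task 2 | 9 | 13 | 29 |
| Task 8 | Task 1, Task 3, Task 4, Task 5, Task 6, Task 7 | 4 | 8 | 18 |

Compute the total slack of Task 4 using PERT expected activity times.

te_Task 1 = (1 + 4·4 + 13)/6 = 30/6 = 5
te_Task 2 = (6 + 4·7 + 8)/6 = 42/6 = 7
te_Task 3 = (2 + 4·3 + 4)/6 = 18/6 = 3
te_Task 4 = (9 + 4·13 + 17)/6 = 78/6 = 13
te_Task 5 = (4 + 4·7 + 22)/6 = 54/6 = 9
te_Task 6 = (9 + 4·12 + 15)/6 = 72/6 = 12
te_Task 7 = (9 + 4·13 + 29)/6 = 90/6 = 15
te_Task 8 = (4 + 4·8 + 18)/6 = 54/6 = 9

Forward pass:
ES_Task 1 = 0; EF_Task 1 = 5
ES_Task 2 = 0; EF_Task 2 = 7
ES_Task 3 = 5; EF_Task 3 = 5+3 = 8
ES_Task 4 = max(EF_Task 1=5, EF_Task 2=7) = 7; EF_Task 4 = 7+13 = 20
ES_Task 5 = 5; EF_Task 5 = 5+9 = 14
ES_Task 6 = max(EF_Task 1=5, EF_Task 2=7) = 7; EF_Task 6 = 7+12 = 19
ES_Task 7 = 7; EF_Task 7 = 7+15 = 22
ES_Task 8 = max(EF_Task 1=5, EF_Task 3=8, EF_Task 4=20, EF_Task 5=14, EF_Task 6=19, EF_Task 7=22) = 22; EF_Task 8 = 22+9 = 31
Expected project duration μ = 31 days. Critical path: Task 2 → Task 7 → Task 8.

Backward pass:
LF_Task 8 = 31; LS_Task 8 = 31−9 = 22
LF_Task 7 = LS_Task 8 = 22; LS_Task 7 = 22−15 = 7
LF_Task 6 = LS_Task 8 = 22; LS_Task 6 = 22−12 = 10
LF_Task 5 = LS_Task 8 = 22; LS_Task 5 = 22−9 = 13
LF_Task 4 = LS_Task 8 = 22; LS_Task 4 = 22−13 = 9
LF_Task 3 = LS_Task 8 = 22; LS_Task 3 = 22−3 = 19
LF_Task 2 = min(LS_Task 4=9, LS_Task 6=10, LS_Task 7=7) = 7; LS_Task 2 = 7−7 = 0
LF_Task 1 = min(LS_Task 3=19, LS_Task 4=9, LS_Task 5=13, LS_Task 6=10, LS_Task 8=22) = 9; LS_Task 1 = 9−5 = 4
Slack_Task 4 = LS_Task 4 − ES_Task 4 = 9 − 7 = 2

2 days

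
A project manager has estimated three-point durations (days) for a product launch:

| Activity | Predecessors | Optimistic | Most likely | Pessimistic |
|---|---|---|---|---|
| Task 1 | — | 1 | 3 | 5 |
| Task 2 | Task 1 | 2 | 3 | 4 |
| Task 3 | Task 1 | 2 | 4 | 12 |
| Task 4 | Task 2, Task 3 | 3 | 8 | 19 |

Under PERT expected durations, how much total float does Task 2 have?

te_Task 1 = (1 + 4·3 + 5)/6 = 18/6 = 3
te_Task 2 = (2 + 4·3 + 4)/6 = 18/6 = 3
te_Task 3 = (2 + 4·4 + 12)/6 = 30/6 = 5
te_Task 4 = (3 + 4·8 + 19)/6 = 54/6 = 9

Forward pass:
ES_Task 1 = 0; EF_Task 1 = 3
ES_Task 2 = 3; EF_Task 2 = 3+3 = 6
ES_Task 3 = 3; EF_Task 3 = 3+5 = 8
ES_Task 4 = max(EF_Task 2=6, EF_Task 3=8) = 8; EF_Task 4 = 8+9 = 17
Expected project duration μ = 17 days. Critical path: Task 1 → Task 3 → Task 4.

Backward pass:
LF_Task 4 = 17; LS_Task 4 = 17−9 = 8
LF_Task 3 = LS_Task 4 = 8; LS_Task 3 = 8−5 = 3
LF_Task 2 = LS_Task 4 = 8; LS_Task 2 = 8−3 = 5
LF_Task 1 = min(LS_Task 2=5, LS_Task 3=3) = 3; LS_Task 1 = 3−3 = 0
Slack_Task 2 = LS_Task 2 − ES_Task 2 = 5 − 3 = 2

2 days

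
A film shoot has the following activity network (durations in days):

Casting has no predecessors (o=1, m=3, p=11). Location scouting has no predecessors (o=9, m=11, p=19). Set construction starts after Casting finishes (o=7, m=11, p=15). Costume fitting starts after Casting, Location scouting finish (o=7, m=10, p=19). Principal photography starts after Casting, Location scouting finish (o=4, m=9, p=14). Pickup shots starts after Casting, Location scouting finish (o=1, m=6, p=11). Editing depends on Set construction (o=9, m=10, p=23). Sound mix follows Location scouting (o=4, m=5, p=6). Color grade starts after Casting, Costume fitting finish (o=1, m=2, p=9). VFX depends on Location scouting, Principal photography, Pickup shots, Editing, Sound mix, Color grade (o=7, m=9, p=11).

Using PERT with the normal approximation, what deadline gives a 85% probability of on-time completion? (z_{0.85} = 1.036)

39.3 days

te_Casting = (1 + 4·3 + 11)/6 = 24/6 = 4; σ²_Casting = ((11−1)/6)² = 2.778
te_Location scouting = (9 + 4·11 + 19)/6 = 72/6 = 12; σ²_Location scouting = ((19−9)/6)² = 2.778
te_Set construction = (7 + 4·11 + 15)/6 = 66/6 = 11; σ²_Set construction = ((15−7)/6)² = 1.778
te_Costume fitting = (7 + 4·10 + 19)/6 = 66/6 = 11; σ²_Costume fitting = ((19−7)/6)² = 4.000
te_Principal photography = (4 + 4·9 + 14)/6 = 54/6 = 9; σ²_Principal photography = ((14−4)/6)² = 2.778
te_Pickup shots = (1 + 4·6 + 11)/6 = 36/6 = 6; σ²_Pickup shots = ((11−1)/6)² = 2.778
te_Editing = (9 + 4·10 + 23)/6 = 72/6 = 12; σ²_Editing = ((23−9)/6)² = 5.444
te_Sound mix = (4 + 4·5 + 6)/6 = 30/6 = 5; σ²_Sound mix = ((6−4)/6)² = 0.111
te_Color grade = (1 + 4·2 + 9)/6 = 18/6 = 3; σ²_Color grade = ((9−1)/6)² = 1.778
te_VFX = (7 + 4·9 + 11)/6 = 54/6 = 9; σ²_VFX = ((11−7)/6)² = 0.444

Forward pass:
ES_Casting = 0; EF_Casting = 4
ES_Location scouting = 0; EF_Location scouting = 12
ES_Set construction = 4; EF_Set construction = 4+11 = 15
ES_Costume fitting = max(EF_Casting=4, EF_Location scouting=12) = 12; EF_Costume fitting = 12+11 = 23
ES_Principal photography = max(EF_Casting=4, EF_Location scouting=12) = 12; EF_Principal photography = 12+9 = 21
ES_Pickup shots = max(EF_Casting=4, EF_Location scouting=12) = 12; EF_Pickup shots = 12+6 = 18
ES_Editing = 15; EF_Editing = 15+12 = 27
ES_Sound mix = 12; EF_Sound mix = 12+5 = 17
ES_Color grade = max(EF_Casting=4, EF_Costume fitting=23) = 23; EF_Color grade = 23+3 = 26
ES_VFX = max(EF_Location scouting=12, EF_Principal photography=21, EF_Pickup shots=18, EF_Editing=27, EF_Sound mix=17, EF_Color grade=26) = 27; EF_VFX = 27+9 = 36
Expected project duration μ = 36 days. Critical path: Casting → Set construction → Editing → VFX.

Variance along critical path = 2.778 + 1.778 + 5.444 + 0.444 = 10.444; σ = 3.232 days.
D = μ + z·σ = 36 + 1.036·3.232 = 39.3 days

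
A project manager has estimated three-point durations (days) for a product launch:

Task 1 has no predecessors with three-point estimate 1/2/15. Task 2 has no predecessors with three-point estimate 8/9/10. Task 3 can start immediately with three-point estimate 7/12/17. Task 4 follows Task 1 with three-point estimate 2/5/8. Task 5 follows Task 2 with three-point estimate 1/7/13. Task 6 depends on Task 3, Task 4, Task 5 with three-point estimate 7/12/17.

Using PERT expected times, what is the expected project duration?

te_Task 1 = (1 + 4·2 + 15)/6 = 24/6 = 4
te_Task 2 = (8 + 4·9 + 10)/6 = 54/6 = 9
te_Task 3 = (7 + 4·12 + 17)/6 = 72/6 = 12
te_Task 4 = (2 + 4·5 + 8)/6 = 30/6 = 5
te_Task 5 = (1 + 4·7 + 13)/6 = 42/6 = 7
te_Task 6 = (7 + 4·12 + 17)/6 = 72/6 = 12

Forward pass:
ES_Task 1 = 0; EF_Task 1 = 4
ES_Task 2 = 0; EF_Task 2 = 9
ES_Task 3 = 0; EF_Task 3 = 12
ES_Task 4 = 4; EF_Task 4 = 4+5 = 9
ES_Task 5 = 9; EF_Task 5 = 9+7 = 16
ES_Task 6 = max(EF_Task 3=12, EF_Task 4=9, EF_Task 5=16) = 16; EF_Task 6 = 16+12 = 28
Expected project duration μ = 28 days. Critical path: Task 2 → Task 5 → Task 6.

28 days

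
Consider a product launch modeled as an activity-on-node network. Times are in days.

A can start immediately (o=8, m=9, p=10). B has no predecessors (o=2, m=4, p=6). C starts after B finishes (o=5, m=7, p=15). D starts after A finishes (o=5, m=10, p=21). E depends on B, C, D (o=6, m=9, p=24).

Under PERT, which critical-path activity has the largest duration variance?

E

te_A = (8 + 4·9 + 10)/6 = 54/6 = 9; σ²_A = ((10−8)/6)² = 0.111
te_B = (2 + 4·4 + 6)/6 = 24/6 = 4; σ²_B = ((6−2)/6)² = 0.444
te_C = (5 + 4·7 + 15)/6 = 48/6 = 8; σ²_C = ((15−5)/6)² = 2.778
te_D = (5 + 4·10 + 21)/6 = 66/6 = 11; σ²_D = ((21−5)/6)² = 7.111
te_E = (6 + 4·9 + 24)/6 = 66/6 = 11; σ²_E = ((24−6)/6)² = 9.000

Forward pass:
ES_A = 0; EF_A = 9
ES_B = 0; EF_B = 4
ES_C = 4; EF_C = 4+8 = 12
ES_D = 9; EF_D = 9+11 = 20
ES_E = max(EF_B=4, EF_C=12, EF_D=20) = 20; EF_E = 20+11 = 31
Expected project duration μ = 31 days. Critical path: A → D → E.

Variances on critical path: σ²_A=0.111, σ²_D=7.111, σ²_E=9.000.
Largest is σ²_E = 9.000.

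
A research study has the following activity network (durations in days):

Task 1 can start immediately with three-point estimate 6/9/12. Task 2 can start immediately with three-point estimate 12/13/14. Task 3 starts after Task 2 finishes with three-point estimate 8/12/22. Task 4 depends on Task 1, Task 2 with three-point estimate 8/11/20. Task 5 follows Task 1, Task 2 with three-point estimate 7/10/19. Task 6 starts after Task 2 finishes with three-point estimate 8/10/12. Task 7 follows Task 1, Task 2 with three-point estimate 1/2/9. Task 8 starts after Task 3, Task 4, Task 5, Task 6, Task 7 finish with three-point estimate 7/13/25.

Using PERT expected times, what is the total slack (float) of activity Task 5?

te_Task 1 = (6 + 4·9 + 12)/6 = 54/6 = 9
te_Task 2 = (12 + 4·13 + 14)/6 = 78/6 = 13
te_Task 3 = (8 + 4·12 + 22)/6 = 78/6 = 13
te_Task 4 = (8 + 4·11 + 20)/6 = 72/6 = 12
te_Task 5 = (7 + 4·10 + 19)/6 = 66/6 = 11
te_Task 6 = (8 + 4·10 + 12)/6 = 60/6 = 10
te_Task 7 = (1 + 4·2 + 9)/6 = 18/6 = 3
te_Task 8 = (7 + 4·13 + 25)/6 = 84/6 = 14

Forward pass:
ES_Task 1 = 0; EF_Task 1 = 9
ES_Task 2 = 0; EF_Task 2 = 13
ES_Task 3 = 13; EF_Task 3 = 13+13 = 26
ES_Task 4 = max(EF_Task 1=9, EF_Task 2=13) = 13; EF_Task 4 = 13+12 = 25
ES_Task 5 = max(EF_Task 1=9, EF_Task 2=13) = 13; EF_Task 5 = 13+11 = 24
ES_Task 6 = 13; EF_Task 6 = 13+10 = 23
ES_Task 7 = max(EF_Task 1=9, EF_Task 2=13) = 13; EF_Task 7 = 13+3 = 16
ES_Task 8 = max(EF_Task 3=26, EF_Task 4=25, EF_Task 5=24, EF_Task 6=23, EF_Task 7=16) = 26; EF_Task 8 = 26+14 = 40
Expected project duration μ = 40 days. Critical path: Task 2 → Task 3 → Task 8.

Backward pass:
LF_Task 8 = 40; LS_Task 8 = 40−14 = 26
LF_Task 7 = LS_Task 8 = 26; LS_Task 7 = 26−3 = 23
LF_Task 6 = LS_Task 8 = 26; LS_Task 6 = 26−10 = 16
LF_Task 5 = LS_Task 8 = 26; LS_Task 5 = 26−11 = 15
LF_Task 4 = LS_Task 8 = 26; LS_Task 4 = 26−12 = 14
LF_Task 3 = LS_Task 8 = 26; LS_Task 3 = 26−13 = 13
LF_Task 2 = min(LS_Task 3=13, LS_Task 4=14, LS_Task 5=15, LS_Task 6=16, LS_Task 7=23) = 13; LS_Task 2 = 13−13 = 0
LF_Task 1 = min(LS_Task 4=14, LS_Task 5=15, LS_Task 7=23) = 14; LS_Task 1 = 14−9 = 5
Slack_Task 5 = LS_Task 5 − ES_Task 5 = 15 − 13 = 2

2 days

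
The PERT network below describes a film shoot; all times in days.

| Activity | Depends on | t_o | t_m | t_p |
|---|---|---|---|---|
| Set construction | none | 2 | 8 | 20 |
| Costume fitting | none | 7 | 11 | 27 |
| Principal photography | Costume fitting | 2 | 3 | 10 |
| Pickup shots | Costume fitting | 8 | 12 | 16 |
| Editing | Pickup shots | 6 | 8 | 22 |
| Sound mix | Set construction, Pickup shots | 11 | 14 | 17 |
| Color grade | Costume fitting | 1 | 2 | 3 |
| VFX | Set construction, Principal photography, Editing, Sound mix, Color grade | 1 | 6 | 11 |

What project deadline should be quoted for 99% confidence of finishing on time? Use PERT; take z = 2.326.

te_Set construction = (2 + 4·8 + 20)/6 = 54/6 = 9; σ²_Set construction = ((20−2)/6)² = 9.000
te_Costume fitting = (7 + 4·11 + 27)/6 = 78/6 = 13; σ²_Costume fitting = ((27−7)/6)² = 11.111
te_Principal photography = (2 + 4·3 + 10)/6 = 24/6 = 4; σ²_Principal photography = ((10−2)/6)² = 1.778
te_Pickup shots = (8 + 4·12 + 16)/6 = 72/6 = 12; σ²_Pickup shots = ((16−8)/6)² = 1.778
te_Editing = (6 + 4·8 + 22)/6 = 60/6 = 10; σ²_Editing = ((22−6)/6)² = 7.111
te_Sound mix = (11 + 4·14 + 17)/6 = 84/6 = 14; σ²_Sound mix = ((17−11)/6)² = 1.000
te_Color grade = (1 + 4·2 + 3)/6 = 12/6 = 2; σ²_Color grade = ((3−1)/6)² = 0.111
te_VFX = (1 + 4·6 + 11)/6 = 36/6 = 6; σ²_VFX = ((11−1)/6)² = 2.778

Forward pass:
ES_Set construction = 0; EF_Set construction = 9
ES_Costume fitting = 0; EF_Costume fitting = 13
ES_Principal photography = 13; EF_Principal photography = 13+4 = 17
ES_Pickup shots = 13; EF_Pickup shots = 13+12 = 25
ES_Editing = 25; EF_Editing = 25+10 = 35
ES_Sound mix = max(EF_Set construction=9, EF_Pickup shots=25) = 25; EF_Sound mix = 25+14 = 39
ES_Color grade = 13; EF_Color grade = 13+2 = 15
ES_VFX = max(EF_Set construction=9, EF_Principal photography=17, EF_Editing=35, EF_Sound mix=39, EF_Color grade=15) = 39; EF_VFX = 39+6 = 45
Expected project duration μ = 45 days. Critical path: Costume fitting → Pickup shots → Sound mix → VFX.

Variance along critical path = 11.111 + 1.778 + 1.000 + 2.778 = 16.667; σ = 4.082 days.
D = μ + z·σ = 45 + 2.326·4.082 = 54.5 days

54.5 days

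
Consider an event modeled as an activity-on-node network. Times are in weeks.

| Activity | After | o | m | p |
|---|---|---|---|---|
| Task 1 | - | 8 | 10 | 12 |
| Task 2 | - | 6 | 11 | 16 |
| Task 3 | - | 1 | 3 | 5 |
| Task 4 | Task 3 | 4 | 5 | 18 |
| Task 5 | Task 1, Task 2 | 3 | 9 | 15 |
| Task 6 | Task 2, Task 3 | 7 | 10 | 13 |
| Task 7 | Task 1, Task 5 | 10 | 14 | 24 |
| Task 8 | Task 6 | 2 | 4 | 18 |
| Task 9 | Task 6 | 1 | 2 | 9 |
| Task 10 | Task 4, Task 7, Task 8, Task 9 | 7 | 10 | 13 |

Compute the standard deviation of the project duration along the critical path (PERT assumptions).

3.64 weeks

te_Task 1 = (8 + 4·10 + 12)/6 = 60/6 = 10; σ²_Task 1 = ((12−8)/6)² = 0.444
te_Task 2 = (6 + 4·11 + 16)/6 = 66/6 = 11; σ²_Task 2 = ((16−6)/6)² = 2.778
te_Task 3 = (1 + 4·3 + 5)/6 = 18/6 = 3; σ²_Task 3 = ((5−1)/6)² = 0.444
te_Task 4 = (4 + 4·5 + 18)/6 = 42/6 = 7; σ²_Task 4 = ((18−4)/6)² = 5.444
te_Task 5 = (3 + 4·9 + 15)/6 = 54/6 = 9; σ²_Task 5 = ((15−3)/6)² = 4.000
te_Task 6 = (7 + 4·10 + 13)/6 = 60/6 = 10; σ²_Task 6 = ((13−7)/6)² = 1.000
te_Task 7 = (10 + 4·14 + 24)/6 = 90/6 = 15; σ²_Task 7 = ((24−10)/6)² = 5.444
te_Task 8 = (2 + 4·4 + 18)/6 = 36/6 = 6; σ²_Task 8 = ((18−2)/6)² = 7.111
te_Task 9 = (1 + 4·2 + 9)/6 = 18/6 = 3; σ²_Task 9 = ((9−1)/6)² = 1.778
te_Task 10 = (7 + 4·10 + 13)/6 = 60/6 = 10; σ²_Task 10 = ((13−7)/6)² = 1.000

Forward pass:
ES_Task 1 = 0; EF_Task 1 = 10
ES_Task 2 = 0; EF_Task 2 = 11
ES_Task 3 = 0; EF_Task 3 = 3
ES_Task 4 = 3; EF_Task 4 = 3+7 = 10
ES_Task 5 = max(EF_Task 1=10, EF_Task 2=11) = 11; EF_Task 5 = 11+9 = 20
ES_Task 6 = max(EF_Task 2=11, EF_Task 3=3) = 11; EF_Task 6 = 11+10 = 21
ES_Task 7 = max(EF_Task 1=10, EF_Task 5=20) = 20; EF_Task 7 = 20+15 = 35
ES_Task 8 = 21; EF_Task 8 = 21+6 = 27
ES_Task 9 = 21; EF_Task 9 = 21+3 = 24
ES_Task 10 = max(EF_Task 4=10, EF_Task 7=35, EF_Task 8=27, EF_Task 9=24) = 35; EF_Task 10 = 35+10 = 45
Expected project duration μ = 45 weeks. Critical path: Task 2 → Task 5 → Task 7 → Task 10.

Variance along critical path = 2.778 + 4.000 + 5.444 + 1.000 = 13.222
σ = √13.222 = 3.636 weeks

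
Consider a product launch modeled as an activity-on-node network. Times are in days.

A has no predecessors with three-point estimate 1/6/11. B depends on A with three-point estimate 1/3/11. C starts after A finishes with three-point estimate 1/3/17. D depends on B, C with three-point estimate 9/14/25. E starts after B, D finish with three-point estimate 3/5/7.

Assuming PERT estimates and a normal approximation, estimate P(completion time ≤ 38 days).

0.953

te_A = (1 + 4·6 + 11)/6 = 36/6 = 6; σ²_A = ((11−1)/6)² = 2.778
te_B = (1 + 4·3 + 11)/6 = 24/6 = 4; σ²_B = ((11−1)/6)² = 2.778
te_C = (1 + 4·3 + 17)/6 = 30/6 = 5; σ²_C = ((17−1)/6)² = 7.111
te_D = (9 + 4·14 + 25)/6 = 90/6 = 15; σ²_D = ((25−9)/6)² = 7.111
te_E = (3 + 4·5 + 7)/6 = 30/6 = 5; σ²_E = ((7−3)/6)² = 0.444

Forward pass:
ES_A = 0; EF_A = 6
ES_B = 6; EF_B = 6+4 = 10
ES_C = 6; EF_C = 6+5 = 11
ES_D = max(EF_B=10, EF_C=11) = 11; EF_D = 11+15 = 26
ES_E = max(EF_B=10, EF_D=26) = 26; EF_E = 26+5 = 31
Expected project duration μ = 31 days. Critical path: A → C → D → E.

Variance along critical path = 2.778 + 7.111 + 7.111 + 0.444 = 17.444; σ = √17.444 = 4.177 days.
Z = (38 − 31) / 4.177 = 1.676
P(T ≤ 38) = Φ(1.676) ≈ 0.953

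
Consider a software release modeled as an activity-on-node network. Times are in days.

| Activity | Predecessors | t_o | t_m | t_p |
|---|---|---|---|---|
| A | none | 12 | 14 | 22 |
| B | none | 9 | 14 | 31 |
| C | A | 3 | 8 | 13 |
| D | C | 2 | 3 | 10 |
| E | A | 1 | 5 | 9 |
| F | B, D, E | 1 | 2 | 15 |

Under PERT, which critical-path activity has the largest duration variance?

F

te_A = (12 + 4·14 + 22)/6 = 90/6 = 15; σ²_A = ((22−12)/6)² = 2.778
te_B = (9 + 4·14 + 31)/6 = 96/6 = 16; σ²_B = ((31−9)/6)² = 13.444
te_C = (3 + 4·8 + 13)/6 = 48/6 = 8; σ²_C = ((13−3)/6)² = 2.778
te_D = (2 + 4·3 + 10)/6 = 24/6 = 4; σ²_D = ((10−2)/6)² = 1.778
te_E = (1 + 4·5 + 9)/6 = 30/6 = 5; σ²_E = ((9−1)/6)² = 1.778
te_F = (1 + 4·2 + 15)/6 = 24/6 = 4; σ²_F = ((15−1)/6)² = 5.444

Forward pass:
ES_A = 0; EF_A = 15
ES_B = 0; EF_B = 16
ES_C = 15; EF_C = 15+8 = 23
ES_D = 23; EF_D = 23+4 = 27
ES_E = 15; EF_E = 15+5 = 20
ES_F = max(EF_B=16, EF_D=27, EF_E=20) = 27; EF_F = 27+4 = 31
Expected project duration μ = 31 days. Critical path: A → C → D → F.

Variances on critical path: σ²_A=2.778, σ²_C=2.778, σ²_D=1.778, σ²_F=5.444.
Largest is σ²_F = 5.444.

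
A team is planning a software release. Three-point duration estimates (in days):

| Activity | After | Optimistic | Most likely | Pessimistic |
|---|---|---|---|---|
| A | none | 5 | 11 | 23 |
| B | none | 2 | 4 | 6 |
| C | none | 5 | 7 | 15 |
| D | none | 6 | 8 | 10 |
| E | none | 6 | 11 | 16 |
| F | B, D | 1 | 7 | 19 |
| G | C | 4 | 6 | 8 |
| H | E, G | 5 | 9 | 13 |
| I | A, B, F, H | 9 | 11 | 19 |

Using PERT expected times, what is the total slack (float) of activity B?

te_A = (5 + 4·11 + 23)/6 = 72/6 = 12
te_B = (2 + 4·4 + 6)/6 = 24/6 = 4
te_C = (5 + 4·7 + 15)/6 = 48/6 = 8
te_D = (6 + 4·8 + 10)/6 = 48/6 = 8
te_E = (6 + 4·11 + 16)/6 = 66/6 = 11
te_F = (1 + 4·7 + 19)/6 = 48/6 = 8
te_G = (4 + 4·6 + 8)/6 = 36/6 = 6
te_H = (5 + 4·9 + 13)/6 = 54/6 = 9
te_I = (9 + 4·11 + 19)/6 = 72/6 = 12

Forward pass:
ES_A = 0; EF_A = 12
ES_B = 0; EF_B = 4
ES_C = 0; EF_C = 8
ES_D = 0; EF_D = 8
ES_E = 0; EF_E = 11
ES_F = max(EF_B=4, EF_D=8) = 8; EF_F = 8+8 = 16
ES_G = 8; EF_G = 8+6 = 14
ES_H = max(EF_E=11, EF_G=14) = 14; EF_H = 14+9 = 23
ES_I = max(EF_A=12, EF_B=4, EF_F=16, EF_H=23) = 23; EF_I = 23+12 = 35
Expected project duration μ = 35 days. Critical path: C → G → H → I.

Backward pass:
LF_I = 35; LS_I = 35−12 = 23
LF_H = LS_I = 23; LS_H = 23−9 = 14
LF_G = LS_H = 14; LS_G = 14−6 = 8
LF_F = LS_I = 23; LS_F = 23−8 = 15
LF_E = LS_H = 14; LS_E = 14−11 = 3
LF_D = LS_F = 15; LS_D = 15−8 = 7
LF_C = LS_G = 8; LS_C = 8−8 = 0
LF_B = min(LS_F=15, LS_I=23) = 15; LS_B = 15−4 = 11
LF_A = LS_I = 23; LS_A = 23−12 = 11
Slack_B = LS_B − ES_B = 11 − 0 = 11

11 days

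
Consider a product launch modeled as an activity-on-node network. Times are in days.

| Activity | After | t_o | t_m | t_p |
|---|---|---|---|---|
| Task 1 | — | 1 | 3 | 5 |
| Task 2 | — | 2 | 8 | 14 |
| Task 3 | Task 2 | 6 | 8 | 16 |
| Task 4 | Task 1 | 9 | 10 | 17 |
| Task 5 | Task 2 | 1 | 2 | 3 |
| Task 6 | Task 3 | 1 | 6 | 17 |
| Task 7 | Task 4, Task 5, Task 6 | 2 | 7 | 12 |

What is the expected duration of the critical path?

31 days

te_Task 1 = (1 + 4·3 + 5)/6 = 18/6 = 3
te_Task 2 = (2 + 4·8 + 14)/6 = 48/6 = 8
te_Task 3 = (6 + 4·8 + 16)/6 = 54/6 = 9
te_Task 4 = (9 + 4·10 + 17)/6 = 66/6 = 11
te_Task 5 = (1 + 4·2 + 3)/6 = 12/6 = 2
te_Task 6 = (1 + 4·6 + 17)/6 = 42/6 = 7
te_Task 7 = (2 + 4·7 + 12)/6 = 42/6 = 7

Forward pass:
ES_Task 1 = 0; EF_Task 1 = 3
ES_Task 2 = 0; EF_Task 2 = 8
ES_Task 3 = 8; EF_Task 3 = 8+9 = 17
ES_Task 4 = 3; EF_Task 4 = 3+11 = 14
ES_Task 5 = 8; EF_Task 5 = 8+2 = 10
ES_Task 6 = 17; EF_Task 6 = 17+7 = 24
ES_Task 7 = max(EF_Task 4=14, EF_Task 5=10, EF_Task 6=24) = 24; EF_Task 7 = 24+7 = 31
Expected project duration μ = 31 days. Critical path: Task 2 → Task 3 → Task 6 → Task 7.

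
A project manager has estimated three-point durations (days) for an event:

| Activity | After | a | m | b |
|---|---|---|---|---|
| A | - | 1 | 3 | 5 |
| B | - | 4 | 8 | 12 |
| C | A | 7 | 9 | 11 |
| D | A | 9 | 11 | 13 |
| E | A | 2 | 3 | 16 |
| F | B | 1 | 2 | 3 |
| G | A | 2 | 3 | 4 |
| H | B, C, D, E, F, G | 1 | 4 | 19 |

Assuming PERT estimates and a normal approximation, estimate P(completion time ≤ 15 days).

0.056

te_A = (1 + 4·3 + 5)/6 = 18/6 = 3; σ²_A = ((5−1)/6)² = 0.444
te_B = (4 + 4·8 + 12)/6 = 48/6 = 8; σ²_B = ((12−4)/6)² = 1.778
te_C = (7 + 4·9 + 11)/6 = 54/6 = 9; σ²_C = ((11−7)/6)² = 0.444
te_D = (9 + 4·11 + 13)/6 = 66/6 = 11; σ²_D = ((13−9)/6)² = 0.444
te_E = (2 + 4·3 + 16)/6 = 30/6 = 5; σ²_E = ((16−2)/6)² = 5.444
te_F = (1 + 4·2 + 3)/6 = 12/6 = 2; σ²_F = ((3−1)/6)² = 0.111
te_G = (2 + 4·3 + 4)/6 = 18/6 = 3; σ²_G = ((4−2)/6)² = 0.111
te_H = (1 + 4·4 + 19)/6 = 36/6 = 6; σ²_H = ((19−1)/6)² = 9.000

Forward pass:
ES_A = 0; EF_A = 3
ES_B = 0; EF_B = 8
ES_C = 3; EF_C = 3+9 = 12
ES_D = 3; EF_D = 3+11 = 14
ES_E = 3; EF_E = 3+5 = 8
ES_F = 8; EF_F = 8+2 = 10
ES_G = 3; EF_G = 3+3 = 6
ES_H = max(EF_B=8, EF_C=12, EF_D=14, EF_E=8, EF_F=10, EF_G=6) = 14; EF_H = 14+6 = 20
Expected project duration μ = 20 days. Critical path: A → D → H.

Variance along critical path = 0.444 + 0.444 + 9.000 = 9.889; σ = √9.889 = 3.145 days.
Z = (15 − 20) / 3.145 = -1.590
P(T ≤ 15) = Φ(-1.590) ≈ 0.056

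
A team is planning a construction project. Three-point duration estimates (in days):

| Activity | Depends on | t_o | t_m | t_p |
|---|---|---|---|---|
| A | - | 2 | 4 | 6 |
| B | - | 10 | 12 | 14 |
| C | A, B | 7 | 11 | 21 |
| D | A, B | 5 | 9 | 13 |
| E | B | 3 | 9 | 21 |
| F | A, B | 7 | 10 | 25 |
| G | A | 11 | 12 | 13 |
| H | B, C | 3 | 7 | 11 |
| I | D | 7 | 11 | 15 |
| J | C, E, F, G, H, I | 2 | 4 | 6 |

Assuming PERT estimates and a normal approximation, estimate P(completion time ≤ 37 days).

0.682

te_A = (2 + 4·4 + 6)/6 = 24/6 = 4; σ²_A = ((6−2)/6)² = 0.444
te_B = (10 + 4·12 + 14)/6 = 72/6 = 12; σ²_B = ((14−10)/6)² = 0.444
te_C = (7 + 4·11 + 21)/6 = 72/6 = 12; σ²_C = ((21−7)/6)² = 5.444
te_D = (5 + 4·9 + 13)/6 = 54/6 = 9; σ²_D = ((13−5)/6)² = 1.778
te_E = (3 + 4·9 + 21)/6 = 60/6 = 10; σ²_E = ((21−3)/6)² = 9.000
te_F = (7 + 4·10 + 25)/6 = 72/6 = 12; σ²_F = ((25−7)/6)² = 9.000
te_G = (11 + 4·12 + 13)/6 = 72/6 = 12; σ²_G = ((13−11)/6)² = 0.111
te_H = (3 + 4·7 + 11)/6 = 42/6 = 7; σ²_H = ((11−3)/6)² = 1.778
te_I = (7 + 4·11 + 15)/6 = 66/6 = 11; σ²_I = ((15−7)/6)² = 1.778
te_J = (2 + 4·4 + 6)/6 = 24/6 = 4; σ²_J = ((6−2)/6)² = 0.444

Forward pass:
ES_A = 0; EF_A = 4
ES_B = 0; EF_B = 12
ES_C = max(EF_A=4, EF_B=12) = 12; EF_C = 12+12 = 24
ES_D = max(EF_A=4, EF_B=12) = 12; EF_D = 12+9 = 21
ES_E = 12; EF_E = 12+10 = 22
ES_F = max(EF_A=4, EF_B=12) = 12; EF_F = 12+12 = 24
ES_G = 4; EF_G = 4+12 = 16
ES_H = max(EF_B=12, EF_C=24) = 24; EF_H = 24+7 = 31
ES_I = 21; EF_I = 21+11 = 32
ES_J = max(EF_C=24, EF_E=22, EF_F=24, EF_G=16, EF_H=31, EF_I=32) = 32; EF_J = 32+4 = 36
Expected project duration μ = 36 days. Critical path: B → D → I → J.

Variance along critical path = 0.444 + 1.778 + 1.778 + 0.444 = 4.444; σ = √4.444 = 2.108 days.
Z = (37 − 36) / 2.108 = 0.474
P(T ≤ 37) = Φ(0.474) ≈ 0.682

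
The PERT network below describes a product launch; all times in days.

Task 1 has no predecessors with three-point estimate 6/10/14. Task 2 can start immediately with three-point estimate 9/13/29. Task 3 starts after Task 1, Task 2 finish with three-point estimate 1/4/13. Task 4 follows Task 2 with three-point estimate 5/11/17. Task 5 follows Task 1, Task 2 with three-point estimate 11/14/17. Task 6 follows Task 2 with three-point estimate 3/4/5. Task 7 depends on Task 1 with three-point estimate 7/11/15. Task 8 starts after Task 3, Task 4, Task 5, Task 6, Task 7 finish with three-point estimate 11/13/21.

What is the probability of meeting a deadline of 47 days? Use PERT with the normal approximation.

te_Task 1 = (6 + 4·10 + 14)/6 = 60/6 = 10; σ²_Task 1 = ((14−6)/6)² = 1.778
te_Task 2 = (9 + 4·13 + 29)/6 = 90/6 = 15; σ²_Task 2 = ((29−9)/6)² = 11.111
te_Task 3 = (1 + 4·4 + 13)/6 = 30/6 = 5; σ²_Task 3 = ((13−1)/6)² = 4.000
te_Task 4 = (5 + 4·11 + 17)/6 = 66/6 = 11; σ²_Task 4 = ((17−5)/6)² = 4.000
te_Task 5 = (11 + 4·14 + 17)/6 = 84/6 = 14; σ²_Task 5 = ((17−11)/6)² = 1.000
te_Task 6 = (3 + 4·4 + 5)/6 = 24/6 = 4; σ²_Task 6 = ((5−3)/6)² = 0.111
te_Task 7 = (7 + 4·11 + 15)/6 = 66/6 = 11; σ²_Task 7 = ((15−7)/6)² = 1.778
te_Task 8 = (11 + 4·13 + 21)/6 = 84/6 = 14; σ²_Task 8 = ((21−11)/6)² = 2.778

Forward pass:
ES_Task 1 = 0; EF_Task 1 = 10
ES_Task 2 = 0; EF_Task 2 = 15
ES_Task 3 = max(EF_Task 1=10, EF_Task 2=15) = 15; EF_Task 3 = 15+5 = 20
ES_Task 4 = 15; EF_Task 4 = 15+11 = 26
ES_Task 5 = max(EF_Task 1=10, EF_Task 2=15) = 15; EF_Task 5 = 15+14 = 29
ES_Task 6 = 15; EF_Task 6 = 15+4 = 19
ES_Task 7 = 10; EF_Task 7 = 10+11 = 21
ES_Task 8 = max(EF_Task 3=20, EF_Task 4=26, EF_Task 5=29, EF_Task 6=19, EF_Task 7=21) = 29; EF_Task 8 = 29+14 = 43
Expected project duration μ = 43 days. Critical path: Task 2 → Task 5 → Task 8.

Variance along critical path = 11.111 + 1.000 + 2.778 = 14.889; σ = √14.889 = 3.859 days.
Z = (47 − 43) / 3.859 = 1.037
P(T ≤ 47) = Φ(1.037) ≈ 0.850

0.850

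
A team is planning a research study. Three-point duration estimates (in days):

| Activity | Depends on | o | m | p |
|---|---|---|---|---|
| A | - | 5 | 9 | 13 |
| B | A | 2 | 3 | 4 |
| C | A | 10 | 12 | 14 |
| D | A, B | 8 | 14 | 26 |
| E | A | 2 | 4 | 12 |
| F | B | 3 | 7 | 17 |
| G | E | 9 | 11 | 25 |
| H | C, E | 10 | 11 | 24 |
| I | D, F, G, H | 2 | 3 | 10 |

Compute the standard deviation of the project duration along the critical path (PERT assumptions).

3.07 days

te_A = (5 + 4·9 + 13)/6 = 54/6 = 9; σ²_A = ((13−5)/6)² = 1.778
te_B = (2 + 4·3 + 4)/6 = 18/6 = 3; σ²_B = ((4−2)/6)² = 0.111
te_C = (10 + 4·12 + 14)/6 = 72/6 = 12; σ²_C = ((14−10)/6)² = 0.444
te_D = (8 + 4·14 + 26)/6 = 90/6 = 15; σ²_D = ((26−8)/6)² = 9.000
te_E = (2 + 4·4 + 12)/6 = 30/6 = 5; σ²_E = ((12−2)/6)² = 2.778
te_F = (3 + 4·7 + 17)/6 = 48/6 = 8; σ²_F = ((17−3)/6)² = 5.444
te_G = (9 + 4·11 + 25)/6 = 78/6 = 13; σ²_G = ((25−9)/6)² = 7.111
te_H = (10 + 4·11 + 24)/6 = 78/6 = 13; σ²_H = ((24−10)/6)² = 5.444
te_I = (2 + 4·3 + 10)/6 = 24/6 = 4; σ²_I = ((10−2)/6)² = 1.778

Forward pass:
ES_A = 0; EF_A = 9
ES_B = 9; EF_B = 9+3 = 12
ES_C = 9; EF_C = 9+12 = 21
ES_D = max(EF_A=9, EF_B=12) = 12; EF_D = 12+15 = 27
ES_E = 9; EF_E = 9+5 = 14
ES_F = 12; EF_F = 12+8 = 20
ES_G = 14; EF_G = 14+13 = 27
ES_H = max(EF_C=21, EF_E=14) = 21; EF_H = 21+13 = 34
ES_I = max(EF_D=27, EF_F=20, EF_G=27, EF_H=34) = 34; EF_I = 34+4 = 38
Expected project duration μ = 38 days. Critical path: A → C → H → I.

Variance along critical path = 1.778 + 0.444 + 5.444 + 1.778 = 9.444
σ = √9.444 = 3.073 days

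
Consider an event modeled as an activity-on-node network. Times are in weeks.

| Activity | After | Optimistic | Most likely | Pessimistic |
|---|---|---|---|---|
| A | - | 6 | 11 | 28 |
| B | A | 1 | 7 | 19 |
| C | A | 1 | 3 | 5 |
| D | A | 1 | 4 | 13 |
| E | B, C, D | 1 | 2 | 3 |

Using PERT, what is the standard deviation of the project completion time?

te_A = (6 + 4·11 + 28)/6 = 78/6 = 13; σ²_A = ((28−6)/6)² = 13.444
te_B = (1 + 4·7 + 19)/6 = 48/6 = 8; σ²_B = ((19−1)/6)² = 9.000
te_C = (1 + 4·3 + 5)/6 = 18/6 = 3; σ²_C = ((5−1)/6)² = 0.444
te_D = (1 + 4·4 + 13)/6 = 30/6 = 5; σ²_D = ((13−1)/6)² = 4.000
te_E = (1 + 4·2 + 3)/6 = 12/6 = 2; σ²_E = ((3−1)/6)² = 0.111

Forward pass:
ES_A = 0; EF_A = 13
ES_B = 13; EF_B = 13+8 = 21
ES_C = 13; EF_C = 13+3 = 16
ES_D = 13; EF_D = 13+5 = 18
ES_E = max(EF_B=21, EF_C=16, EF_D=18) = 21; EF_E = 21+2 = 23
Expected project duration μ = 23 weeks. Critical path: A → B → E.

Variance along critical path = 13.444 + 9.000 + 0.111 = 22.556
σ = √22.556 = 4.749 weeks

4.75 weeks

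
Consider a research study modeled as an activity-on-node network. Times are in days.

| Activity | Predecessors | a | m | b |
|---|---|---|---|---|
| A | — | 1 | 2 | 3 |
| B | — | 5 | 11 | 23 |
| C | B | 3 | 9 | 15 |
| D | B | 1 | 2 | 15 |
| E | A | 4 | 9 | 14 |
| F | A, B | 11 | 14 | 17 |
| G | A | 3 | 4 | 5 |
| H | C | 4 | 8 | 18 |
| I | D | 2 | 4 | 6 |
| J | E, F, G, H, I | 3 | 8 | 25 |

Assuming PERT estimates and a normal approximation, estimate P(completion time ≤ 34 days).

te_A = (1 + 4·2 + 3)/6 = 12/6 = 2; σ²_A = ((3−1)/6)² = 0.111
te_B = (5 + 4·11 + 23)/6 = 72/6 = 12; σ²_B = ((23−5)/6)² = 9.000
te_C = (3 + 4·9 + 15)/6 = 54/6 = 9; σ²_C = ((15−3)/6)² = 4.000
te_D = (1 + 4·2 + 15)/6 = 24/6 = 4; σ²_D = ((15−1)/6)² = 5.444
te_E = (4 + 4·9 + 14)/6 = 54/6 = 9; σ²_E = ((14−4)/6)² = 2.778
te_F = (11 + 4·14 + 17)/6 = 84/6 = 14; σ²_F = ((17−11)/6)² = 1.000
te_G = (3 + 4·4 + 5)/6 = 24/6 = 4; σ²_G = ((5−3)/6)² = 0.111
te_H = (4 + 4·8 + 18)/6 = 54/6 = 9; σ²_H = ((18−4)/6)² = 5.444
te_I = (2 + 4·4 + 6)/6 = 24/6 = 4; σ²_I = ((6−2)/6)² = 0.444
te_J = (3 + 4·8 + 25)/6 = 60/6 = 10; σ²_J = ((25−3)/6)² = 13.444

Forward pass:
ES_A = 0; EF_A = 2
ES_B = 0; EF_B = 12
ES_C = 12; EF_C = 12+9 = 21
ES_D = 12; EF_D = 12+4 = 16
ES_E = 2; EF_E = 2+9 = 11
ES_F = max(EF_A=2, EF_B=12) = 12; EF_F = 12+14 = 26
ES_G = 2; EF_G = 2+4 = 6
ES_H = 21; EF_H = 21+9 = 30
ES_I = 16; EF_I = 16+4 = 20
ES_J = max(EF_E=11, EF_F=26, EF_G=6, EF_H=30, EF_I=20) = 30; EF_J = 30+10 = 40
Expected project duration μ = 40 days. Critical path: B → C → H → J.

Variance along critical path = 9.000 + 4.000 + 5.444 + 13.444 = 31.889; σ = √31.889 = 5.647 days.
Z = (34 − 40) / 5.647 = -1.063
P(T ≤ 34) = Φ(-1.063) ≈ 0.144

0.144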